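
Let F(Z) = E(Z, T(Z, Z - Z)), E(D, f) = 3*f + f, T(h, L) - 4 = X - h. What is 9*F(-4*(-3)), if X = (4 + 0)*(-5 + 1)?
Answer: -864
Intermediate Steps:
X = -16 (X = 4*(-4) = -16)
T(h, L) = -12 - h (T(h, L) = 4 + (-16 - h) = -12 - h)
E(D, f) = 4*f
F(Z) = -48 - 4*Z (F(Z) = 4*(-12 - Z) = -48 - 4*Z)
9*F(-4*(-3)) = 9*(-48 - (-16)*(-3)) = 9*(-48 - 4*12) = 9*(-48 - 48) = 9*(-96) = -864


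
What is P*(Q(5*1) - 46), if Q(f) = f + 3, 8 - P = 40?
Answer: 1216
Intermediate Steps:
P = -32 (P = 8 - 1*40 = 8 - 40 = -32)
Q(f) = 3 + f
P*(Q(5*1) - 46) = -32*((3 + 5*1) - 46) = -32*((3 + 5) - 46) = -32*(8 - 46) = -32*(-38) = 1216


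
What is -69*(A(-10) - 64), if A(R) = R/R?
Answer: 4347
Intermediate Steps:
A(R) = 1
-69*(A(-10) - 64) = -69*(1 - 64) = -69*(-63) = 4347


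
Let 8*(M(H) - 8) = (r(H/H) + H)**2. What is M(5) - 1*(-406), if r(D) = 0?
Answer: 3337/8 ≈ 417.13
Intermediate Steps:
M(H) = 8 + H**2/8 (M(H) = 8 + (0 + H)**2/8 = 8 + H**2/8)
M(5) - 1*(-406) = (8 + (1/8)*5**2) - 1*(-406) = (8 + (1/8)*25) + 406 = (8 + 25/8) + 406 = 89/8 + 406 = 3337/8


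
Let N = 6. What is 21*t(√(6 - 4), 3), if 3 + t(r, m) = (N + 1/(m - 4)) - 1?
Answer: 21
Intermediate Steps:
t(r, m) = 2 + 1/(-4 + m) (t(r, m) = -3 + ((6 + 1/(m - 4)) - 1) = -3 + ((6 + 1/(-4 + m)) - 1) = -3 + (5 + 1/(-4 + m)) = 2 + 1/(-4 + m))
21*t(√(6 - 4), 3) = 21*((-7 + 2*3)/(-4 + 3)) = 21*((-7 + 6)/(-1)) = 21*(-1*(-1)) = 21*1 = 21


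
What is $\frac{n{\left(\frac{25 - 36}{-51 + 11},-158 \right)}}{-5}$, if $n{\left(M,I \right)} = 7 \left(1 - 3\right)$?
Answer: $\frac{14}{5} \approx 2.8$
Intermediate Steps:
$n{\left(M,I \right)} = -14$ ($n{\left(M,I \right)} = 7 \left(-2\right) = -14$)
$\frac{n{\left(\frac{25 - 36}{-51 + 11},-158 \right)}}{-5} = \frac{1}{-5} \left(-14\right) = \left(- \frac{1}{5}\right) \left(-14\right) = \frac{14}{5}$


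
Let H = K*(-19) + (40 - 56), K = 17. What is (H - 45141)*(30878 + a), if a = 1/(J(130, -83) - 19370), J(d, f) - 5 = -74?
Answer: -27298798816680/19439 ≈ -1.4043e+9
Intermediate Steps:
J(d, f) = -69 (J(d, f) = 5 - 74 = -69)
a = -1/19439 (a = 1/(-69 - 19370) = 1/(-19439) = -1/19439 ≈ -5.1443e-5)
H = -339 (H = 17*(-19) + (40 - 56) = -323 - 16 = -339)
(H - 45141)*(30878 + a) = (-339 - 45141)*(30878 - 1/19439) = -45480*600237441/19439 = -27298798816680/19439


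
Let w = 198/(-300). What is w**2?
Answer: 1089/2500 ≈ 0.43560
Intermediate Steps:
w = -33/50 (w = 198*(-1/300) = -33/50 ≈ -0.66000)
w**2 = (-33/50)**2 = 1089/2500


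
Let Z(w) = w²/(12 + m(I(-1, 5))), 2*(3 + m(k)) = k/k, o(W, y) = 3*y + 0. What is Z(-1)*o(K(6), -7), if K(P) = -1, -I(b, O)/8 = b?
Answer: -42/19 ≈ -2.2105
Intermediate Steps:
I(b, O) = -8*b
o(W, y) = 3*y
m(k) = -5/2 (m(k) = -3 + (k/k)/2 = -3 + (½)*1 = -3 + ½ = -5/2)
Z(w) = 2*w²/19 (Z(w) = w²/(12 - 5/2) = w²/(19/2) = 2*w²/19)
Z(-1)*o(K(6), -7) = ((2/19)*(-1)²)*(3*(-7)) = ((2/19)*1)*(-21) = (2/19)*(-21) = -42/19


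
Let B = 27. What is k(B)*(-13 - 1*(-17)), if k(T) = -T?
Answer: -108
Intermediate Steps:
k(B)*(-13 - 1*(-17)) = (-1*27)*(-13 - 1*(-17)) = -27*(-13 + 17) = -27*4 = -108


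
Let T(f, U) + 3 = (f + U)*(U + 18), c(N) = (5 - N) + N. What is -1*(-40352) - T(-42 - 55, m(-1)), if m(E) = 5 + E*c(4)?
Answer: 42101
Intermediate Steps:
c(N) = 5
m(E) = 5 + 5*E (m(E) = 5 + E*5 = 5 + 5*E)
T(f, U) = -3 + (18 + U)*(U + f) (T(f, U) = -3 + (f + U)*(U + 18) = -3 + (U + f)*(18 + U) = -3 + (18 + U)*(U + f))
-1*(-40352) - T(-42 - 55, m(-1)) = -1*(-40352) - (-3 + (5 + 5*(-1))² + 18*(5 + 5*(-1)) + 18*(-42 - 55) + (5 + 5*(-1))*(-42 - 55)) = 40352 - (-3 + (5 - 5)² + 18*(5 - 5) + 18*(-97) + (5 - 5)*(-97)) = 40352 - (-3 + 0² + 18*0 - 1746 + 0*(-97)) = 40352 - (-3 + 0 + 0 - 1746 + 0) = 40352 - 1*(-1749) = 40352 + 1749 = 42101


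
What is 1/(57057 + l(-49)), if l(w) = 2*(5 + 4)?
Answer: 1/57075 ≈ 1.7521e-5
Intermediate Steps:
l(w) = 18 (l(w) = 2*9 = 18)
1/(57057 + l(-49)) = 1/(57057 + 18) = 1/57075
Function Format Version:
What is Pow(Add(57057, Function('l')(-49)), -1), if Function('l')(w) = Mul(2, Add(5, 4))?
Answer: Rational(1, 57075) ≈ 1.7521e-5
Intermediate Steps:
Function('l')(w) = 18 (Function('l')(w) = Mul(2, 9) = 18)
Pow(Add(57057, Function('l')(-49)), -1) = Pow(Add(57057, 18), -1) = Pow(57075, -1) = Rational(1, 57075)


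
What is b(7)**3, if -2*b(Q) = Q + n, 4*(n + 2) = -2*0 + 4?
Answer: -27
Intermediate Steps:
n = -1 (n = -2 + (-2*0 + 4)/4 = -2 + (0 + 4)/4 = -2 + (1/4)*4 = -2 + 1 = -1)
b(Q) = 1/2 - Q/2 (b(Q) = -(Q - 1)/2 = -(-1 + Q)/2 = 1/2 - Q/2)
b(7)**3 = (1/2 - 1/2*7)**3 = (1/2 - 7/2)**3 = (-3)**3 = -27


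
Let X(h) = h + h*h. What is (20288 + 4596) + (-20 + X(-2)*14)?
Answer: 24892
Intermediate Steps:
X(h) = h + h²
(20288 + 4596) + (-20 + X(-2)*14) = (20288 + 4596) + (-20 - 2*(1 - 2)*14) = 24884 + (-20 - 2*(-1)*14) = 24884 + (-20 + 2*14) = 24884 + (-20 + 28) = 24884 + 8 = 24892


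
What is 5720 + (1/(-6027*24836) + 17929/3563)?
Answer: 436192850724535/76190465148 ≈ 5725.0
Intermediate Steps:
5720 + (1/(-6027*24836) + 17929/3563) = 5720 + (-1/6027*1/24836 + 17929*(1/3563)) = 5720 + (-1/149686572 + 17929/3563) = 5720 + 383390077975/76190465148 = 436192850724535/76190465148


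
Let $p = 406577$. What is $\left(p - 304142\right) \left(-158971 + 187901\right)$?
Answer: $2963444550$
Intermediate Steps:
$\left(p - 304142\right) \left(-158971 + 187901\right) = \left(406577 - 304142\right) \left(-158971 + 187901\right) = 102435 \cdot 28930 = 2963444550$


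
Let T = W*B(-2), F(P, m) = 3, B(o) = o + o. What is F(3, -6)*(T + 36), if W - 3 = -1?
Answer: 84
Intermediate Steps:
B(o) = 2*o
W = 2 (W = 3 - 1 = 2)
T = -8 (T = 2*(2*(-2)) = 2*(-4) = -8)
F(3, -6)*(T + 36) = 3*(-8 + 36) = 3*28 = 84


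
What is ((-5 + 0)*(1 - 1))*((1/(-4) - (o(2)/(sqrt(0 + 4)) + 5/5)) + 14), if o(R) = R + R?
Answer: 0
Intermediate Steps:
o(R) = 2*R
((-5 + 0)*(1 - 1))*((1/(-4) - (o(2)/(sqrt(0 + 4)) + 5/5)) + 14) = ((-5 + 0)*(1 - 1))*((1/(-4) - ((2*2)/(sqrt(0 + 4)) + 5/5)) + 14) = (-5*0)*((-1/4 - (4/(sqrt(4)) + 5*(1/5))) + 14) = 0*((-1/4 - (4/2 + 1)) + 14) = 0*((-1/4 - (4*(1/2) + 1)) + 14) = 0*((-1/4 - (2 + 1)) + 14) = 0*((-1/4 - 1*3) + 14) = 0*((-1/4 - 3) + 14) = 0*(-13/4 + 14) = 0*(43/4) = 0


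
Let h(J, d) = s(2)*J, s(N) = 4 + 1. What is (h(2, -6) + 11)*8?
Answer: 168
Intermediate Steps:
s(N) = 5
h(J, d) = 5*J
(h(2, -6) + 11)*8 = (5*2 + 11)*8 = (10 + 11)*8 = 21*8 = 168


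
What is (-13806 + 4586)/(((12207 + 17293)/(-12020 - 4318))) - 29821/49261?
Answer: 370980900523/72659975 ≈ 5105.7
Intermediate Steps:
(-13806 + 4586)/(((12207 + 17293)/(-12020 - 4318))) - 29821/49261 = -9220/(29500/(-16338)) - 29821*1/49261 = -9220/(29500*(-1/16338)) - 29821/49261 = -9220/(-14750/8169) - 29821/49261 = -9220*(-8169/14750) - 29821/49261 = 7531818/1475 - 29821/49261 = 370980900523/72659975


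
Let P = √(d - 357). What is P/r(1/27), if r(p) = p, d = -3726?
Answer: 27*I*√4083 ≈ 1725.3*I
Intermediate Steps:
P = I*√4083 (P = √(-3726 - 357) = √(-4083) = I*√4083 ≈ 63.898*I)
P/r(1/27) = (I*√4083)/(1/27) = (I*√4083)*27 = 27*I*√4083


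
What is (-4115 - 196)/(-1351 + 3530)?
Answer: -4311/2179 ≈ -1.9784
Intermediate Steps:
(-4115 - 196)/(-1351 + 3530) = -4311/2179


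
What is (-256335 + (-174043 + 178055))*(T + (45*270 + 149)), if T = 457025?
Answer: -118421239652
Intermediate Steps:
(-256335 + (-174043 + 178055))*(T + (45*270 + 149)) = (-256335 + (-174043 + 178055))*(457025 + (45*270 + 149)) = (-256335 + 4012)*(457025 + (12150 + 149)) = -252323*(457025 + 12299) = -252323*469324 = -118421239652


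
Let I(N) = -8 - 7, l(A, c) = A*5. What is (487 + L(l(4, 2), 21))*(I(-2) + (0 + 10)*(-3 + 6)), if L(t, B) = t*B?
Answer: 13605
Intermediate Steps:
l(A, c) = 5*A
L(t, B) = B*t
I(N) = -15
(487 + L(l(4, 2), 21))*(I(-2) + (0 + 10)*(-3 + 6)) = (487 + 21*(5*4))*(-15 + (0 + 10)*(-3 + 6)) = (487 + 21*20)*(-15 + 10*3) = (487 + 420)*(-15 + 30) = 907*15 = 13605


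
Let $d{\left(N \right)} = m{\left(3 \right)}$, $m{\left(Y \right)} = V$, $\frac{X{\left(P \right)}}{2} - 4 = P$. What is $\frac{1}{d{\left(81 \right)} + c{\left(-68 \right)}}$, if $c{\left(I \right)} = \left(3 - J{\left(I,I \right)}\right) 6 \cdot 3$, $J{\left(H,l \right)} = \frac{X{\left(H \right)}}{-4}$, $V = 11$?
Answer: $- \frac{1}{511} \approx -0.0019569$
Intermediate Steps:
$X{\left(P \right)} = 8 + 2 P$
$m{\left(Y \right)} = 11$
$J{\left(H,l \right)} = -2 - \frac{H}{2}$ ($J{\left(H,l \right)} = \frac{8 + 2 H}{-4} = \left(8 + 2 H\right) \left(- \frac{1}{4}\right) = -2 - \frac{H}{2}$)
$c{\left(I \right)} = 90 + 9 I$ ($c{\left(I \right)} = \left(3 - \left(-2 - \frac{I}{2}\right)\right) 6 \cdot 3 = \left(3 + \left(2 + \frac{I}{2}\right)\right) 6 \cdot 3 = \left(5 + \frac{I}{2}\right) 6 \cdot 3 = \left(30 + 3 I\right) 3 = 90 + 9 I$)
$d{\left(N \right)} = 11$
$\frac{1}{d{\left(81 \right)} + c{\left(-68 \right)}} = \frac{1}{11 + \left(90 + 9 \left(-68\right)\right)} = \frac{1}{11 + \left(90 - 612\right)} = \frac{1}{11 - 522} = \frac{1}{-511} = - \frac{1}{511}$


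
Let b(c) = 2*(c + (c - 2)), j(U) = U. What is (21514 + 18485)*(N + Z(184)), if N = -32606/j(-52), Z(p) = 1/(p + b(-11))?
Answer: 44343571383/1768 ≈ 2.5081e+7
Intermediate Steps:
b(c) = -4 + 4*c (b(c) = 2*(c + (-2 + c)) = 2*(-2 + 2*c) = -4 + 4*c)
Z(p) = 1/(-48 + p) (Z(p) = 1/(p + (-4 + 4*(-11))) = 1/(p + (-4 - 44)) = 1/(p - 48) = 1/(-48 + p))
N = 16303/26 (N = -32606/(-52) = -32606*(-1/52) = 16303/26 ≈ 627.04)
(21514 + 18485)*(N + Z(184)) = (21514 + 18485)*(16303/26 + 1/(-48 + 184)) = 39999*(16303/26 + 1/136) = 39999*(1108617/1768) = 44343571383/1768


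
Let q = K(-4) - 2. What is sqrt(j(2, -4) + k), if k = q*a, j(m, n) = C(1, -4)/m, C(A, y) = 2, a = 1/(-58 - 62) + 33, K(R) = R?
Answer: I*sqrt(19695)/10 ≈ 14.034*I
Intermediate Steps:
a = 3959/120 (a = 1/(-120) + 33 = -1/120 + 33 = 3959/120 ≈ 32.992)
q = -6 (q = -4 - 2 = -6)
j(m, n) = 2/m
k = -3959/20 (k = -6*3959/120 = -3959/20 ≈ -197.95)
sqrt(j(2, -4) + k) = sqrt(2/2 - 3959/20) = sqrt(2*(1/2) - 3959/20) = sqrt(1 - 3959/20) = sqrt(-3939/20) = I*sqrt(19695)/10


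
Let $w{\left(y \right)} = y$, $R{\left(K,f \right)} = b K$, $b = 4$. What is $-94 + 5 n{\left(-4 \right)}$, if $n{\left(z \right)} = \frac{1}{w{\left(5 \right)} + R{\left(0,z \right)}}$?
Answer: $-93$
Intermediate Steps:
$R{\left(K,f \right)} = 4 K$
$n{\left(z \right)} = \frac{1}{5}$ ($n{\left(z \right)} = \frac{1}{5 + 4 \cdot 0} = \frac{1}{5 + 0} = \frac{1}{5}$)
$-94 + 5 n{\left(-4 \right)} = -94 + 5 \cdot \frac{1}{5} = -94 + 1 = -93$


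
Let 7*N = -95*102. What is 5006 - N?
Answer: 44732/7 ≈ 6390.3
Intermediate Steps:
N = -9690/7 (N = (-95*102)/7 = (1/7)*(-9690) = -9690/7 ≈ -1384.3)
5006 - N = 5006 - 1*(-9690/7) = 5006 + 9690/7 = 44732/7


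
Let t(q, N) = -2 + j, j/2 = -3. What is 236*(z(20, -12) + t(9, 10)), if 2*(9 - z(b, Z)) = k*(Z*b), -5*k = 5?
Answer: -28084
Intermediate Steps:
j = -6 (j = 2*(-3) = -6)
k = -1 (k = -⅕*5 = -1)
z(b, Z) = 9 + Z*b/2 (z(b, Z) = 9 - (-1)*Z*b/2 = 9 + Z*b/2)
t(q, N) = -8 (t(q, N) = -2 - 6 = -8)
236*(z(20, -12) + t(9, 10)) = 236*((9 + (½)*(-12)*20) - 8) = 236*((9 - 120) - 8) = 236*(-111 - 8) = 236*(-119) = -28084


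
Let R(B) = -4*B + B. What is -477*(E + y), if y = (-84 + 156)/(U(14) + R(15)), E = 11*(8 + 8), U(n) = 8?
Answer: -3071880/37 ≈ -83024.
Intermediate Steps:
R(B) = -3*B
E = 176 (E = 11*16 = 176)
y = -72/37 (y = (-84 + 156)/(8 - 3*15) = 72/(8 - 45) = 72/(-37) = 72*(-1/37) = -72/37 ≈ -1.9459)
-477*(E + y) = -477*(176 - 72/37) = -477*6440/37 = -3071880/37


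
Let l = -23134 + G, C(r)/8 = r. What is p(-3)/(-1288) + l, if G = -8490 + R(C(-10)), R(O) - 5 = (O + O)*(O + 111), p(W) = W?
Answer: -47113749/1288 ≈ -36579.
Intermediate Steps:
C(r) = 8*r
R(O) = 5 + 2*O*(111 + O) (R(O) = 5 + (O + O)*(O + 111) = 5 + (2*O)*(111 + O) = 5 + 2*O*(111 + O))
G = -13445 (G = -8490 + (5 + 2*(8*(-10))² + 222*(8*(-10))) = -8490 + (5 + 2*(-80)² + 222*(-80)) = -8490 + (5 + 2*6400 - 17760) = -8490 + (5 + 12800 - 17760) = -8490 - 4955 = -13445)
l = -36579 (l = -23134 - 13445 = -36579)
p(-3)/(-1288) + l = -3/(-1288) - 36579 = -1/1288*(-3) - 36579 = 3/1288 - 36579 = -47113749/1288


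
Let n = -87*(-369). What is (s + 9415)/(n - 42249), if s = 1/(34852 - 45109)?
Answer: -48284827/52033761 ≈ -0.92795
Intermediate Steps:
s = -1/10257 (s = 1/(-10257) = -1/10257 ≈ -9.7494e-5)
n = 32103
(s + 9415)/(n - 42249) = (-1/10257 + 9415)/(32103 - 42249) = (96569654/10257)/(-10146) = (96569654/10257)*(-1/10146) = -48284827/52033761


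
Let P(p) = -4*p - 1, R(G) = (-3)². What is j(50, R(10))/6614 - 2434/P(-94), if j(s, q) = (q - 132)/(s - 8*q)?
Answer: -354120347/54565500 ≈ -6.4898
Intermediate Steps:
R(G) = 9
P(p) = -1 - 4*p
j(s, q) = (-132 + q)/(s - 8*q)
j(50, R(10))/6614 - 2434/P(-94) = ((132 - 1*9)/(-1*50 + 8*9))/6614 - 2434/(-1 - 4*(-94)) = ((132 - 9)/(-50 + 72))*(1/6614) - 2434/(-1 + 376) = (123/22)*(1/6614) - 2434/375 = 123/145508 - 2434/375 = -354120347/54565500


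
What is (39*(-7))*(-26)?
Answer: 7098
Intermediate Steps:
(39*(-7))*(-26) = -273*(-26) = 7098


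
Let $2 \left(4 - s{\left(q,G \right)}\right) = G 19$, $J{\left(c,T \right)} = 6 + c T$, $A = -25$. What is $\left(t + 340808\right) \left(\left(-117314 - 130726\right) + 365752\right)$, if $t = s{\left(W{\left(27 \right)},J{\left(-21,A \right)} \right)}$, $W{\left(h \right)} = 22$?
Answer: $39523863960$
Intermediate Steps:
$J{\left(c,T \right)} = 6 + T c$
$s{\left(q,G \right)} = 4 - \frac{19 G}{2}$ ($s{\left(q,G \right)} = 4 - \frac{G 19}{2} = 4 - \frac{19 G}{2}$)
$t = - \frac{10081}{2}$ ($t = 4 - \frac{19 \left(6 - -525\right)}{2} = 4 - \frac{19 \left(6 + 525\right)}{2} = 4 - \frac{10089}{2} = - \frac{10081}{2} \approx -5040.5$)
$\left(t + 340808\right) \left(\left(-117314 - 130726\right) + 365752\right) = \left(- \frac{10081}{2} + 340808\right) \left(\left(-117314 - 130726\right) + 365752\right) = \frac{671535 \left(\left(-117314 - 130726\right) + 365752\right)}{2} = \frac{671535 \left(-248040 + 365752\right)}{2} = \frac{671535}{2} \cdot 117712 = 39523863960$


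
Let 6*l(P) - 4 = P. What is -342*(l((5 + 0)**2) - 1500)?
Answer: 511347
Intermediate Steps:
l(P) = 2/3 + P/6
-342*(l((5 + 0)**2) - 1500) = -342*((2/3 + (5 + 0)**2/6) - 1500) = -342*((2/3 + (1/6)*5**2) - 1500) = -342*((2/3 + (1/6)*25) - 1500) = -342*((2/3 + 25/6) - 1500) = -342*(29/6 - 1500) = -342*(-8971/6) = 511347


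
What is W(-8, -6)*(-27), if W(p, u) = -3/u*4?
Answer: -54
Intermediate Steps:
W(p, u) = -12/u
W(-8, -6)*(-27) = -12/(-6)*(-27) = -12*(-1/6)*(-27) = 2*(-27) = -54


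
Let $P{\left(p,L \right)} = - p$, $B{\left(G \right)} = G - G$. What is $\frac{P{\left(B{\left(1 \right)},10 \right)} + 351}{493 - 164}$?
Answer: $\frac{351}{329} \approx 1.0669$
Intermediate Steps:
$B{\left(G \right)} = 0$
$\frac{P{\left(B{\left(1 \right)},10 \right)} + 351}{493 - 164} = \frac{\left(-1\right) 0 + 351}{493 - 164} = \frac{0 + 351}{493 - 164} = \frac{351}{493 - 164} = \frac{351}{329}$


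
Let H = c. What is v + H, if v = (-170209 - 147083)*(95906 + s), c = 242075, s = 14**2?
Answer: -30492153709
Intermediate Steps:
s = 196
H = 242075
v = -30492395784 (v = (-170209 - 147083)*(95906 + 196) = -317292*96102 = -30492395784)
v + H = -30492395784 + 242075 = -30492153709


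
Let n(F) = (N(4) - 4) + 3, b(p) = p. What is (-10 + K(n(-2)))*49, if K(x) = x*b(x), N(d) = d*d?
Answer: 10535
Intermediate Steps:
N(d) = d²
n(F) = 15 (n(F) = (4² - 4) + 3 = (16 - 4) + 3 = 12 + 3 = 15)
K(x) = x² (K(x) = x*x = x²)
(-10 + K(n(-2)))*49 = (-10 + 15²)*49 = (-10 + 225)*49 = 215*49 = 10535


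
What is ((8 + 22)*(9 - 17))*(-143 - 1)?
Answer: 34560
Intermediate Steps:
((8 + 22)*(9 - 17))*(-143 - 1) = (30*(-8))*(-144) = -240*(-144) = 34560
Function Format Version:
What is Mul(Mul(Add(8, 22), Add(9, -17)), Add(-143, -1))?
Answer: 34560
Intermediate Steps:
Mul(Mul(Add(8, 22), Add(9, -17)), Add(-143, -1)) = Mul(Mul(30, -8), -144) = Mul(-240, -144) = 34560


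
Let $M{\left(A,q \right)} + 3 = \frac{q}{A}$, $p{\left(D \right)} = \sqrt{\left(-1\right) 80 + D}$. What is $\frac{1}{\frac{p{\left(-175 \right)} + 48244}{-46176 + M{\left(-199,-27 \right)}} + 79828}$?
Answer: $\frac{396545743521110232}{31655039334389186220143} + \frac{1828729206 i \sqrt{255}}{538135668684616165742431} \approx 1.2527 \cdot 10^{-5} + 5.4266 \cdot 10^{-14} i$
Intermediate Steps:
$p{\left(D \right)} = \sqrt{-80 + D}$
$M{\left(A,q \right)} = -3 + \frac{q}{A}$
$\frac{1}{\frac{p{\left(-175 \right)} + 48244}{-46176 + M{\left(-199,-27 \right)}} + 79828} = \frac{1}{\frac{\sqrt{-80 - 175} + 48244}{-46176 - \left(3 + \frac{27}{-199}\right)} + 79828} = \frac{1}{\frac{\sqrt{-255} + 48244}{-46176 - \frac{570}{199}} + 79828} = \frac{1}{\frac{i \sqrt{255} + 48244}{-46176 + \left(-3 + \frac{27}{199}\right)} + 79828} = \frac{1}{\frac{48244 + i \sqrt{255}}{-46176 - \frac{570}{199}} + 79828} = \frac{1}{\frac{48244 + i \sqrt{255}}{- \frac{9189594}{199}} + 79828} = \frac{1}{\left(48244 + i \sqrt{255}\right) \left(- \frac{199}{9189594}\right) + 79828} = \frac{1}{\left(- \frac{4800278}{4594797} - \frac{199 i \sqrt{255}}{9189594}\right) + 79828} = \frac{1}{\frac{366788654638}{4594797} - \frac{199 i \sqrt{255}}{9189594}}$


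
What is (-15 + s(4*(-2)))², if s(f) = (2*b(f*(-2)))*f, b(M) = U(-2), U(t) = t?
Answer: 289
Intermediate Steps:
b(M) = -2
s(f) = -4*f (s(f) = (2*(-2))*f = -4*f)
(-15 + s(4*(-2)))² = (-15 - 16*(-2))² = (-15 - 4*(-8))² = (-15 + 32)² = 17² = 289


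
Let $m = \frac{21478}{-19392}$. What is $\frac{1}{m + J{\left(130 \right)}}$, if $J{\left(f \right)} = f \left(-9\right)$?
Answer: $- \frac{9696}{11355059} \approx -0.00085389$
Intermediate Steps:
$m = - \frac{10739}{9696}$ ($m = 21478 \left(- \frac{1}{19392}\right) = - \frac{10739}{9696} \approx -1.1076$)
$J{\left(f \right)} = - 9 f$
$\frac{1}{m + J{\left(130 \right)}} = \frac{1}{- \frac{10739}{9696} - 1170} = \frac{1}{- \frac{11355059}{9696}} = - \frac{9696}{11355059}$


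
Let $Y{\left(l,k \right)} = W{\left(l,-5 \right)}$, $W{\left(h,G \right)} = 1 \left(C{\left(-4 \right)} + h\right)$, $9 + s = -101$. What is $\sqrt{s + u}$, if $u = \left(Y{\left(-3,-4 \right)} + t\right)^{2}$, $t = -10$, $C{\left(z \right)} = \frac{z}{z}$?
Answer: $\sqrt{34} \approx 5.8309$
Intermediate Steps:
$C{\left(z \right)} = 1$
$s = -110$ ($s = -9 - 101 = -110$)
$W{\left(h,G \right)} = 1 + h$ ($W{\left(h,G \right)} = 1 \left(1 + h\right) = 1 + h$)
$Y{\left(l,k \right)} = 1 + l$
$u = 144$ ($u = \left(\left(1 - 3\right) - 10\right)^{2} = \left(-2 - 10\right)^{2} = \left(-12\right)^{2} = 144$)
$\sqrt{s + u} = \sqrt{-110 + 144} = \sqrt{34}$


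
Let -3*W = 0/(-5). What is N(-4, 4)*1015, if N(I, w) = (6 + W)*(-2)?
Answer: -12180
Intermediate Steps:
W = 0 (W = -0/(-5) = -0*(-1)/5 = -1/3*0 = 0)
N(I, w) = -12 (N(I, w) = (6 + 0)*(-2) = 6*(-2) = -12)
N(-4, 4)*1015 = -12*1015 = -12180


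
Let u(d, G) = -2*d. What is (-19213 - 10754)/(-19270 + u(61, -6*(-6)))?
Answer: 9989/6464 ≈ 1.5453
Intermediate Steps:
(-19213 - 10754)/(-19270 + u(61, -6*(-6))) = (-19213 - 10754)/(-19270 - 2*61) = -29967/(-19270 - 122) = -29967/(-19392) = -29967*(-1/19392) = 9989/6464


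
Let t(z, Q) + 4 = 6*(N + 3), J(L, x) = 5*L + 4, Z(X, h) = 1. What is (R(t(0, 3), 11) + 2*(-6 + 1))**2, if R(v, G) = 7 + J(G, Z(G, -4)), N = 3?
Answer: 3136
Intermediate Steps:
J(L, x) = 4 + 5*L
t(z, Q) = 32 (t(z, Q) = -4 + 6*(3 + 3) = -4 + 6*6 = -4 + 36 = 32)
R(v, G) = 11 + 5*G (R(v, G) = 7 + (4 + 5*G) = 11 + 5*G)
(R(t(0, 3), 11) + 2*(-6 + 1))**2 = ((11 + 5*11) + 2*(-6 + 1))**2 = ((11 + 55) + 2*(-5))**2 = (66 - 10)**2 = 56**2 = 3136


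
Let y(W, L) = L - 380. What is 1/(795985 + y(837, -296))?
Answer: 1/795309 ≈ 1.2574e-6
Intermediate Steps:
y(W, L) = -380 + L
1/(795985 + y(837, -296)) = 1/(795985 + (-380 - 296)) = 1/(795985 - 676) = 1/795309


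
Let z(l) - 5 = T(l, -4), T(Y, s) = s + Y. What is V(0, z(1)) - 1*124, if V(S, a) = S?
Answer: -124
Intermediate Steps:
T(Y, s) = Y + s
z(l) = 1 + l (z(l) = 5 + (l - 4) = 5 + (-4 + l) = 1 + l)
V(0, z(1)) - 1*124 = 0 - 1*124 = 0 - 124 = -124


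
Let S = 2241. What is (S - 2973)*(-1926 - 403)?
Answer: 1704828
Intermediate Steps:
(S - 2973)*(-1926 - 403) = (2241 - 2973)*(-1926 - 403) = -732*(-2329) = 1704828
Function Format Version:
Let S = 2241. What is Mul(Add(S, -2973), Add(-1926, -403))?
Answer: 1704828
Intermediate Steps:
Mul(Add(S, -2973), Add(-1926, -403)) = Mul(Add(2241, -2973), Add(-1926, -403)) = Mul(-732, -2329) = 1704828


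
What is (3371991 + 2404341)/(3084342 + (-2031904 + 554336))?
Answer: 2888166/803387 ≈ 3.5950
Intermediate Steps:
(3371991 + 2404341)/(3084342 + (-2031904 + 554336)) = 5776332/(3084342 - 1477568) = 5776332/1606774 = 5776332*(1/1606774) = 2888166/803387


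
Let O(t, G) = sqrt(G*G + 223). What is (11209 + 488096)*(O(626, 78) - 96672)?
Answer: -48268812960 + 499305*sqrt(6307) ≈ -4.8229e+10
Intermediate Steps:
O(t, G) = sqrt(223 + G**2) (O(t, G) = sqrt(G**2 + 223) = sqrt(223 + G**2))
(11209 + 488096)*(O(626, 78) - 96672) = (11209 + 488096)*(sqrt(223 + 78**2) - 96672) = 499305*(sqrt(223 + 6084) - 96672) = 499305*(sqrt(6307) - 96672) = 499305*(-96672 + sqrt(6307)) = -48268812960 + 499305*sqrt(6307)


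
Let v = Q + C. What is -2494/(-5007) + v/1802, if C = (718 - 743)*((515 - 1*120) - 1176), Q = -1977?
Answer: 46178512/4511307 ≈ 10.236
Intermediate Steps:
C = 19525 (C = -25*((515 - 120) - 1176) = -25*(395 - 1176) = -25*(-781) = 19525)
v = 17548 (v = -1977 + 19525 = 17548)
-2494/(-5007) + v/1802 = -2494/(-5007) + 17548/1802 = -2494*(-1/5007) + 17548*(1/1802) = 2494/5007 + 8774/901 = 46178512/4511307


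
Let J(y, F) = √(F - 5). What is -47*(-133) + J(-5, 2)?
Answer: 6251 + I*√3 ≈ 6251.0 + 1.732*I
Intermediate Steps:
J(y, F) = √(-5 + F)
-47*(-133) + J(-5, 2) = -47*(-133) + √(-5 + 2) = 6251 + √(-3) = 6251 + I*√3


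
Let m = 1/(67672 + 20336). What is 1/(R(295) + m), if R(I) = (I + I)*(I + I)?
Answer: 88008/30635584801 ≈ 2.8727e-6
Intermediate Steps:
R(I) = 4*I² (R(I) = (2*I)*(2*I) = 4*I²)
m = 1/88008 ≈ 1.1363e-5
1/(R(295) + m) = 1/(4*295² + 1/88008) = 1/(4*87025 + 1/88008) = 1/(348100 + 1/88008) = 1/(30635584801/88008) = 88008/30635584801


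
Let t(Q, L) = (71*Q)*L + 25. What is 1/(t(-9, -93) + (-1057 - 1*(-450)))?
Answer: 1/58845 ≈ 1.6994e-5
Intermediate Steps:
t(Q, L) = 25 + 71*L*Q (t(Q, L) = 71*L*Q + 25 = 25 + 71*L*Q)
1/(t(-9, -93) + (-1057 - 1*(-450))) = 1/((25 + 71*(-93)*(-9)) + (-1057 - 1*(-450))) = 1/((25 + 59427) + (-1057 + 450)) = 1/(59452 - 607) = 1/58845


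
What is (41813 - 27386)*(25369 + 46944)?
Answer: 1043259651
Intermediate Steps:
(41813 - 27386)*(25369 + 46944) = 14427*72313 = 1043259651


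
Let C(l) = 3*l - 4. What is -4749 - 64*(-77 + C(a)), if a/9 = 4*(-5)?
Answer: 34995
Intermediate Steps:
a = -180 (a = 9*(4*(-5)) = 9*(-20) = -180)
C(l) = -4 + 3*l
-4749 - 64*(-77 + C(a)) = -4749 - 64*(-77 + (-4 + 3*(-180))) = -4749 - 64*(-77 + (-4 - 540)) = -4749 - 64*(-77 - 544) = -4749 - 64*(-621) = -4749 + 39744 = 34995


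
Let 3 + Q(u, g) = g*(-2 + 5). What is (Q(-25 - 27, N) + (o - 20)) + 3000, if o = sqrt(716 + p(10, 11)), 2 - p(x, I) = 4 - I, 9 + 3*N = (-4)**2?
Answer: 2984 + 5*sqrt(29) ≈ 3010.9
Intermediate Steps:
N = 7/3 (N = -3 + (1/3)*(-4)**2 = -3 + (1/3)*16 = -3 + 16/3 = 7/3 ≈ 2.3333)
p(x, I) = -2 + I (p(x, I) = 2 - (4 - I) = 2 + (-4 + I) = -2 + I)
Q(u, g) = -3 + 3*g (Q(u, g) = -3 + g*(-2 + 5) = -3 + g*3 = -3 + 3*g)
o = 5*sqrt(29) (o = sqrt(716 + (-2 + 11)) = sqrt(716 + 9) = sqrt(725) = 5*sqrt(29) ≈ 26.926)
(Q(-25 - 27, N) + (o - 20)) + 3000 = ((-3 + 3*(7/3)) + (5*sqrt(29) - 20)) + 3000 = ((-3 + 7) + (-20 + 5*sqrt(29))) + 3000 = (4 + (-20 + 5*sqrt(29))) + 3000 = (-16 + 5*sqrt(29)) + 3000 = 2984 + 5*sqrt(29)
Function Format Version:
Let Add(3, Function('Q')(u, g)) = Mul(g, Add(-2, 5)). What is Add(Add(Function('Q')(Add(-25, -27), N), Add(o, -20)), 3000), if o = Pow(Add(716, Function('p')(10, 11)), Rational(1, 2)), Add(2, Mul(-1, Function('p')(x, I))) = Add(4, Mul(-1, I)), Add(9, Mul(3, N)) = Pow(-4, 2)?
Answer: Add(2984, Mul(5, Pow(29, Rational(1, 2)))) ≈ 3010.9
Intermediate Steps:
N = Rational(7, 3) (N = Add(-3, Mul(Rational(1, 3), Pow(-4, 2))) = Add(-3, Mul(Rational(1, 3), 16)) = Add(-3, Rational(16, 3)) = Rational(7, 3) ≈ 2.3333)
Function('p')(x, I) = Add(-2, I) (Function('p')(x, I) = Add(2, Mul(-1, Add(4, Mul(-1, I)))) = Add(2, Add(-4, I)) = Add(-2, I))
Function('Q')(u, g) = Add(-3, Mul(3, g)) (Function('Q')(u, g) = Add(-3, Mul(g, Add(-2, 5))) = Add(-3, Mul(g, 3)) = Add(-3, Mul(3, g)))
o = Mul(5, Pow(29, Rational(1, 2))) (o = Pow(Add(716, Add(-2, 11)), Rational(1, 2)) = Pow(Add(716, 9), Rational(1, 2)) = Pow(725, Rational(1, 2)) = Mul(5, Pow(29, Rational(1, 2))) ≈ 26.926)
Add(Add(Function('Q')(Add(-25, -27), N), Add(o, -20)), 3000) = Add(Add(Add(-3, Mul(3, Rational(7, 3))), Add(Mul(5, Pow(29, Rational(1, 2))), -20)), 3000) = Add(Add(Add(-3, 7), Add(-20, Mul(5, Pow(29, Rational(1, 2))))), 3000) = Add(Add(4, Add(-20, Mul(5, Pow(29, Rational(1, 2))))), 3000) = Add(Add(-16, Mul(5, Pow(29, Rational(1, 2)))), 3000) = Add(2984, Mul(5, Pow(29, Rational(1, 2))))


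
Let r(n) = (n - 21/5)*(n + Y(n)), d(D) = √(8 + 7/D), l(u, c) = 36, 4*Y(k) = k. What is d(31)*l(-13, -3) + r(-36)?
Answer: 1809 + 36*√7905/31 ≈ 1912.3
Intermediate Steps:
Y(k) = k/4
r(n) = 5*n*(-21/5 + n)/4 (r(n) = (n - 21/5)*(n + n/4) = (n - 21*⅕)*(5*n/4) = (n - 21/5)*(5*n/4) = (-21/5 + n)*(5*n/4) = 5*n*(-21/5 + n)/4)
d(31)*l(-13, -3) + r(-36) = √(8 + 7/31)*36 + (¼)*(-36)*(-21 + 5*(-36)) = √(8 + 7*(1/31))*36 + (¼)*(-36)*(-21 - 180) = √(8 + 7/31)*36 + (¼)*(-36)*(-201) = √(255/31)*36 + 1809 = (√7905/31)*36 + 1809 = 36*√7905/31 + 1809 = 1809 + 36*√7905/31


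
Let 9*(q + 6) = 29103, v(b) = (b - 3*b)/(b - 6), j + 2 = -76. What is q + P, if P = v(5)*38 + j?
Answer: 10589/3 ≈ 3529.7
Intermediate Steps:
j = -78 (j = -2 - 76 = -78)
v(b) = -2*b/(-6 + b) (v(b) = (-2*b)/(-6 + b) = -2*b/(-6 + b))
q = 9683/3 (q = -6 + (⅑)*29103 = -6 + 9701/3 = 9683/3 ≈ 3227.7)
P = 302 (P = -2*5/(-6 + 5)*38 - 78 = -2*5/(-1)*38 - 78 = -2*5*(-1)*38 - 78 = 10*38 - 78 = 380 - 78 = 302)
q + P = 9683/3 + 302 = 10589/3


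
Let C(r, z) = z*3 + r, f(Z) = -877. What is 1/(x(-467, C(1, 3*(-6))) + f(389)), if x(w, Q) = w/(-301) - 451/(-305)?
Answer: -91805/80234799 ≈ -0.0011442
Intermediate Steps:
C(r, z) = r + 3*z (C(r, z) = 3*z + r = r + 3*z)
x(w, Q) = 451/305 - w/301 (x(w, Q) = w*(-1/301) - 451*(-1/305) = -w/301 + 451/305 = 451/305 - w/301)
1/(x(-467, C(1, 3*(-6))) + f(389)) = 1/((451/305 - 1/301*(-467)) - 877) = 1/((451/305 + 467/301) - 877) = 1/(278186/91805 - 877) = 1/(-80234799/91805) = -91805/80234799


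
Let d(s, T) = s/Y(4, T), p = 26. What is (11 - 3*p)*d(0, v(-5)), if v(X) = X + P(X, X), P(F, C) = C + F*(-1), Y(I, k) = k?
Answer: 0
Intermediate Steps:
P(F, C) = C - F
v(X) = X (v(X) = X + (X - X) = X + 0 = X)
d(s, T) = s/T
(11 - 3*p)*d(0, v(-5)) = (11 - 3*26)*(0/(-5)) = (11 - 78)*(0*(-1/5)) = -67*0 = 0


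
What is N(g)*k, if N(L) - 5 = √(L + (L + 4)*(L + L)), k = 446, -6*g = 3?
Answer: 2230 + 892*I ≈ 2230.0 + 892.0*I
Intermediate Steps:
g = -½ (g = -⅙*3 = -½ ≈ -0.50000)
N(L) = 5 + √(L + 2*L*(4 + L)) (N(L) = 5 + √(L + (L + 4)*(L + L)) = 5 + √(L + (4 + L)*(2*L)) = 5 + √(L + 2*L*(4 + L)))
N(g)*k = (5 + √(-(9 + 2*(-½))/2))*446 = (5 + √(-(9 - 1)/2))*446 = (5 + √(-½*8))*446 = (5 + √(-4))*446 = (5 + 2*I)*446 = 2230 + 892*I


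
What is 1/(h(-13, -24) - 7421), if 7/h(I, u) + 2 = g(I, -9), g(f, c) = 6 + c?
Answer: -5/37112 ≈ -0.00013473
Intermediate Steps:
h(I, u) = -7/5 (h(I, u) = 7/(-2 + (6 - 9)) = 7/(-2 - 3) = 7/(-5) = 7*(-⅕) = -7/5)
1/(h(-13, -24) - 7421) = 1/(-7/5 - 7421) = 1/(-37112/5) = -5/37112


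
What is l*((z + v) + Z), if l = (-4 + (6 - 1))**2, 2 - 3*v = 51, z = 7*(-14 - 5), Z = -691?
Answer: -2521/3 ≈ -840.33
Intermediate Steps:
z = -133 (z = 7*(-19) = -133)
v = -49/3 (v = 2/3 - 1/3*51 = 2/3 - 17 = -49/3 ≈ -16.333)
l = 1 (l = (-4 + 5)**2 = 1**2 = 1)
l*((z + v) + Z) = 1*((-133 - 49/3) - 691) = 1*(-448/3 - 691) = 1*(-2521/3) = -2521/3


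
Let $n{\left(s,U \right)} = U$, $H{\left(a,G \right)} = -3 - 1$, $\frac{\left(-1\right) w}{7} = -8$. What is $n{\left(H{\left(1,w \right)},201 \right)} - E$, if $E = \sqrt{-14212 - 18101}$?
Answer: $201 - i \sqrt{32313} \approx 201.0 - 179.76 i$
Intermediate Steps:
$w = 56$ ($w = \left(-7\right) \left(-8\right) = 56$)
$H{\left(a,G \right)} = -4$ ($H{\left(a,G \right)} = -3 - 1 = -4$)
$E = i \sqrt{32313}$ ($E = \sqrt{-32313} = i \sqrt{32313} \approx 179.76 i$)
$n{\left(H{\left(1,w \right)},201 \right)} - E = 201 - i \sqrt{32313}$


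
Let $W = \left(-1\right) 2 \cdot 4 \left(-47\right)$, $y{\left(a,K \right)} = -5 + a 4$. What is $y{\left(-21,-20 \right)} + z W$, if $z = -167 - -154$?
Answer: $-4977$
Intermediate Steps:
$y{\left(a,K \right)} = -5 + 4 a$
$z = -13$ ($z = -167 + 154 = -13$)
$W = 376$ ($W = \left(-2\right) 4 \left(-47\right) = \left(-8\right) \left(-47\right) = 376$)
$y{\left(-21,-20 \right)} + z W = \left(-5 + 4 \left(-21\right)\right) - 4888 = \left(-5 - 84\right) - 4888 = -89 - 4888 = -4977$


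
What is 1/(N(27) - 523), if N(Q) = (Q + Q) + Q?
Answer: -1/442 ≈ -0.0022624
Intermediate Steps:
N(Q) = 3*Q (N(Q) = 2*Q + Q = 3*Q)
1/(N(27) - 523) = 1/(3*27 - 523) = 1/(81 - 523) = 1/(-442) = -1/442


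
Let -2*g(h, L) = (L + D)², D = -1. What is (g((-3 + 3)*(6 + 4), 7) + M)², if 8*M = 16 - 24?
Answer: 361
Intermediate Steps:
g(h, L) = -(-1 + L)²/2 (g(h, L) = -(L - 1)²/2 = -(-1 + L)²/2)
M = -1 (M = (16 - 24)/8 = (⅛)*(-8) = -1)
(g((-3 + 3)*(6 + 4), 7) + M)² = (-(-1 + 7)²/2 - 1)² = (-½*6² - 1)² = (-½*36 - 1)² = (-18 - 1)² = (-19)² = 361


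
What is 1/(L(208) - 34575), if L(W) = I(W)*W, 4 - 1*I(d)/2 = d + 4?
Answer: -1/121103 ≈ -8.2574e-6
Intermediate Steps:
I(d) = -2*d (I(d) = 8 - 2*(d + 4) = 8 - 2*(4 + d) = 8 + (-8 - 2*d) = -2*d)
L(W) = -2*W**2 (L(W) = (-2*W)*W = -2*W**2)
1/(L(208) - 34575) = 1/(-2*208**2 - 34575) = 1/(-2*43264 - 34575) = 1/(-86528 - 34575) = 1/(-121103) = -1/121103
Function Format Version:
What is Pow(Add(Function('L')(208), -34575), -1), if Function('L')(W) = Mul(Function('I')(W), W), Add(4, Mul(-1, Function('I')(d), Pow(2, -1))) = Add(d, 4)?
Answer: Rational(-1, 121103) ≈ -8.2574e-6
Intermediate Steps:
Function('I')(d) = Mul(-2, d) (Function('I')(d) = Add(8, Mul(-2, Add(d, 4))) = Add(8, Mul(-2, Add(4, d))) = Add(8, Add(-8, Mul(-2, d))) = Mul(-2, d))
Function('L')(W) = Mul(-2, Pow(W, 2)) (Function('L')(W) = Mul(Mul(-2, W), W) = Mul(-2, Pow(W, 2)))
Pow(Add(Function('L')(208), -34575), -1) = Pow(Add(Mul(-2, Pow(208, 2)), -34575), -1) = Pow(Add(Mul(-2, 43264), -34575), -1) = Pow(Add(-86528, -34575), -1) = Pow(-121103, -1) = Rational(-1, 121103)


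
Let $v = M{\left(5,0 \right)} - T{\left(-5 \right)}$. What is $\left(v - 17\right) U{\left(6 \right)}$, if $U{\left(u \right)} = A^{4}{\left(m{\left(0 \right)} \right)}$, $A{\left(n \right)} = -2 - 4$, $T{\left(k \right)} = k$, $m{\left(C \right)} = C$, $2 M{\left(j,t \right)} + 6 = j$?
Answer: $-16200$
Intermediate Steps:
$M{\left(j,t \right)} = -3 + \frac{j}{2}$
$A{\left(n \right)} = -6$ ($A{\left(n \right)} = -2 - 4 = -6$)
$U{\left(u \right)} = 1296$ ($U{\left(u \right)} = \left(-6\right)^{4} = 1296$)
$v = \frac{9}{2}$ ($v = \left(-3 + \frac{1}{2} \cdot 5\right) - -5 = \left(-3 + \frac{5}{2}\right) + 5 = - \frac{1}{2} + 5 = \frac{9}{2} \approx 4.5$)
$\left(v - 17\right) U{\left(6 \right)} = \left(\frac{9}{2} - 17\right) 1296 = \left(- \frac{25}{2}\right) 1296 = -16200$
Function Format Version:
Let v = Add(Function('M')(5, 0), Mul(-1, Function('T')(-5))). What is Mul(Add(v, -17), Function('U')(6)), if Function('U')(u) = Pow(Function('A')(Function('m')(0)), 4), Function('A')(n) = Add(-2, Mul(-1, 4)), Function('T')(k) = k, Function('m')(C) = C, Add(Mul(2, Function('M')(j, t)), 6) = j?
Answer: -16200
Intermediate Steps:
Function('M')(j, t) = Add(-3, Mul(Rational(1, 2), j))
Function('A')(n) = -6 (Function('A')(n) = Add(-2, -4) = -6)
Function('U')(u) = 1296 (Function('U')(u) = Pow(-6, 4) = 1296)
v = Rational(9, 2) (v = Add(Add(-3, Mul(Rational(1, 2), 5)), Mul(-1, -5)) = Add(Add(-3, Rational(5, 2)), 5) = Add(Rational(-1, 2), 5) = Rational(9, 2) ≈ 4.5000)
Mul(Add(v, -17), Function('U')(6)) = Mul(Add(Rational(9, 2), -17), 1296) = Mul(Rational(-25, 2), 1296) = -16200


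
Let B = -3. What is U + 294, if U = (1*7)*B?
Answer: 273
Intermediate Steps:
U = -21 (U = (1*7)*(-3) = 7*(-3) = -21)
U + 294 = -21 + 294 = 273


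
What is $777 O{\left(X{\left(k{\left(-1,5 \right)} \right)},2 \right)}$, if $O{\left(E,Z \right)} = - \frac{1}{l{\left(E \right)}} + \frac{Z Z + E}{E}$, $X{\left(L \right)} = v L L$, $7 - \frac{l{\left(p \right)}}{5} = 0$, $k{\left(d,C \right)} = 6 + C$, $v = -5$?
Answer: $\frac{453546}{605} \approx 749.66$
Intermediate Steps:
$l{\left(p \right)} = 35$ ($l{\left(p \right)} = 35 - 0 = 35 + 0 = 35$)
$X{\left(L \right)} = - 5 L^{2}$ ($X{\left(L \right)} = - 5 L L = - 5 L^{2}$)
$O{\left(E,Z \right)} = - \frac{1}{35} + \frac{E + Z^{2}}{E}$ ($O{\left(E,Z \right)} = - \frac{1}{35} + \frac{Z Z + E}{E} = \left(-1\right) \frac{1}{35} + \frac{Z^{2} + E}{E} = - \frac{1}{35} + \frac{E + Z^{2}}{E}$)
$777 O{\left(X{\left(k{\left(-1,5 \right)} \right)},2 \right)} = 777 \left(\frac{34}{35} + \frac{2^{2}}{\left(-5\right) \left(6 + 5\right)^{2}}\right) = 777 \left(\frac{34}{35} + \frac{1}{\left(-5\right) 11^{2}} \cdot 4\right) = 777 \left(\frac{34}{35} + \frac{1}{\left(-5\right) 121} \cdot 4\right) = 777 \left(\frac{34}{35} + \frac{1}{-605} \cdot 4\right) = 777 \left(\frac{34}{35} - \frac{4}{605}\right) = 777 \cdot \frac{4086}{4235} = \frac{453546}{605}$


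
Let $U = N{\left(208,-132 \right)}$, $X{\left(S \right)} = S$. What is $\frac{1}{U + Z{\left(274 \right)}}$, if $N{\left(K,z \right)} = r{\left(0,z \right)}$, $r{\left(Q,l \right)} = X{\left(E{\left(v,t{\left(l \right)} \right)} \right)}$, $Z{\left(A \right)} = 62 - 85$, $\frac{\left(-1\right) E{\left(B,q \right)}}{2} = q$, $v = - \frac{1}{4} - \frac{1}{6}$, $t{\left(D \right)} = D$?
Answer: $\frac{1}{241} \approx 0.0041494$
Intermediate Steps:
$v = - \frac{5}{12}$ ($v = \left(-1\right) \frac{1}{4} - \frac{1}{6} = - \frac{1}{4} - \frac{1}{6} = - \frac{5}{12} \approx -0.41667$)
$E{\left(B,q \right)} = - 2 q$
$Z{\left(A \right)} = -23$
$r{\left(Q,l \right)} = - 2 l$
$N{\left(K,z \right)} = - 2 z$
$U = 264$ ($U = \left(-2\right) \left(-132\right) = 264$)
$\frac{1}{U + Z{\left(274 \right)}} = \frac{1}{264 - 23} = \frac{1}{241}$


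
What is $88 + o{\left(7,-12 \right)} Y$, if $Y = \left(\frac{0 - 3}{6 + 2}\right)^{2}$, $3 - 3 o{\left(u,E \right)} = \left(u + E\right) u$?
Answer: $\frac{2873}{32} \approx 89.781$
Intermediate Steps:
$o{\left(u,E \right)} = 1 - \frac{u \left(E + u\right)}{3}$ ($o{\left(u,E \right)} = 1 - \frac{\left(u + E\right) u}{3} = 1 - \frac{\left(E + u\right) u}{3} = 1 - \frac{u \left(E + u\right)}{3}$)
$Y = \frac{9}{64}$ ($Y = \left(- \frac{3}{8}\right)^{2} = \frac{9}{64} \approx 0.14063$)
$88 + o{\left(7,-12 \right)} Y = 88 + \left(1 - \frac{7^{2}}{3} - \left(-4\right) 7\right) \frac{9}{64} = 88 + \left(1 - \frac{49}{3} + 28\right) \frac{9}{64} = 88 + \frac{38}{3} \cdot \frac{9}{64} = 88 + \frac{57}{32} = \frac{2873}{32}$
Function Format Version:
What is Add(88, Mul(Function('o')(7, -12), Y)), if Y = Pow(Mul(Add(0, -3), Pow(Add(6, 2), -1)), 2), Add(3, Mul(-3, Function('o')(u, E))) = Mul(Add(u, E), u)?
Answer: Rational(2873, 32) ≈ 89.781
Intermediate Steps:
Function('o')(u, E) = Add(1, Mul(Rational(-1, 3), u, Add(E, u))) (Function('o')(u, E) = Add(1, Mul(Rational(-1, 3), Mul(Add(u, E), u))) = Add(1, Mul(Rational(-1, 3), Mul(Add(E, u), u))) = Add(1, Mul(Rational(-1, 3), Mul(u, Add(E, u)))) = Add(1, Mul(Rational(-1, 3), u, Add(E, u))))
Y = Rational(9, 64) (Y = Pow(Mul(-3, Pow(8, -1)), 2) = Pow(Mul(-3, Rational(1, 8)), 2) = Pow(Rational(-3, 8), 2) = Rational(9, 64) ≈ 0.14063)
Add(88, Mul(Function('o')(7, -12), Y)) = Add(88, Mul(Add(1, Mul(Rational(-1, 3), Pow(7, 2)), Mul(Rational(-1, 3), -12, 7)), Rational(9, 64))) = Add(88, Mul(Add(1, Mul(Rational(-1, 3), 49), 28), Rational(9, 64))) = Add(88, Mul(Add(1, Rational(-49, 3), 28), Rational(9, 64))) = Add(88, Mul(Rational(38, 3), Rational(9, 64))) = Add(88, Rational(57, 32)) = Rational(2873, 32)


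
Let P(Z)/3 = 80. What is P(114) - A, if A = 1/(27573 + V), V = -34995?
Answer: 1781281/7422 ≈ 240.00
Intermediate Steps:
P(Z) = 240 (P(Z) = 3*80 = 240)
A = -1/7422 (A = 1/(27573 - 34995) = 1/(-7422) = -1/7422 ≈ -0.00013473)
P(114) - A = 240 - 1*(-1/7422) = 240 + 1/7422 = 1781281/7422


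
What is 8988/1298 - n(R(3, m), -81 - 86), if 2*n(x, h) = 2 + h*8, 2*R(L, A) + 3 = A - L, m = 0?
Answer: 437377/649 ≈ 673.92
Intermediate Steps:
R(L, A) = -3/2 + A/2 - L/2 (R(L, A) = -3/2 + (A - L)/2 = -3/2 + (A/2 - L/2) = -3/2 + A/2 - L/2)
n(x, h) = 1 + 4*h (n(x, h) = (2 + h*8)/2 = (2 + 8*h)/2 = 1 + 4*h)
8988/1298 - n(R(3, m), -81 - 86) = 8988/1298 - (1 + 4*(-81 - 86)) = 8988*(1/1298) - (1 + 4*(-167)) = 4494/649 - (1 - 668) = 4494/649 - 1*(-667) = 4494/649 + 667 = 437377/649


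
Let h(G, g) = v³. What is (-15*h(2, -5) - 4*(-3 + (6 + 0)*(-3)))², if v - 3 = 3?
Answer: 9960336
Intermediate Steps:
v = 6 (v = 3 + 3 = 6)
h(G, g) = 216 (h(G, g) = 6³ = 216)
(-15*h(2, -5) - 4*(-3 + (6 + 0)*(-3)))² = (-15*216 - 4*(-3 + (6 + 0)*(-3)))² = (-3240 - 4*(-3 + 6*(-3)))² = (-3240 - 4*(-3 - 18))² = (-3240 - 4*(-21))² = (-3240 + 84)² = (-3156)² = 9960336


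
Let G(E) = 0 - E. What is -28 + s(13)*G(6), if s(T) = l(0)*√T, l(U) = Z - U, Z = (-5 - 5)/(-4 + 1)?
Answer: -28 - 20*√13 ≈ -100.11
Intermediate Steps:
G(E) = -E
Z = 10/3 (Z = -10/(-3) = -10*(-⅓) = 10/3 ≈ 3.3333)
l(U) = 10/3 - U
s(T) = 10*√T/3 (s(T) = (10/3 - 1*0)*√T = (10/3 + 0)*√T = 10*√T/3)
-28 + s(13)*G(6) = -28 + (10*√13/3)*(-1*6) = -28 + (10*√13/3)*(-6) = -28 - 20*√13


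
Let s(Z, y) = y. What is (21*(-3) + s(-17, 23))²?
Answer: 1600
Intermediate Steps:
(21*(-3) + s(-17, 23))² = (21*(-3) + 23)² = (-63 + 23)² = (-40)² = 1600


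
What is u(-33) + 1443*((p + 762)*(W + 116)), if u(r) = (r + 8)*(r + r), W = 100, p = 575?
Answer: 416728506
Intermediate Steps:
u(r) = 2*r*(8 + r) (u(r) = (8 + r)*(2*r) = 2*r*(8 + r))
u(-33) + 1443*((p + 762)*(W + 116)) = 2*(-33)*(8 - 33) + 1443*((575 + 762)*(100 + 116)) = 2*(-33)*(-25) + 1443*(1337*216) = 1650 + 1443*288792 = 1650 + 416726856 = 416728506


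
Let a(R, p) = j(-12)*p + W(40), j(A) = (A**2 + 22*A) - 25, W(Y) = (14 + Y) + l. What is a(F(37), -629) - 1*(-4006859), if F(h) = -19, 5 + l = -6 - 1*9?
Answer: 4098098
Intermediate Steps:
l = -20 (l = -5 + (-6 - 1*9) = -5 + (-6 - 9) = -5 - 15 = -20)
W(Y) = -6 + Y (W(Y) = (14 + Y) - 20 = -6 + Y)
j(A) = -25 + A**2 + 22*A
a(R, p) = 34 - 145*p (a(R, p) = (-25 + (-12)**2 + 22*(-12))*p + (-6 + 40) = (-25 + 144 - 264)*p + 34 = -145*p + 34 = 34 - 145*p)
a(F(37), -629) - 1*(-4006859) = (34 - 145*(-629)) - 1*(-4006859) = (34 + 91205) + 4006859 = 91239 + 4006859 = 4098098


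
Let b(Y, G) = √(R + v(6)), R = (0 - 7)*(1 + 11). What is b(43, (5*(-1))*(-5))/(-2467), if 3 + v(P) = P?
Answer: -9*I/2467 ≈ -0.0036482*I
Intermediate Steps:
v(P) = -3 + P
R = -84 (R = -7*12 = -84)
b(Y, G) = 9*I (b(Y, G) = √(-84 + (-3 + 6)) = √(-84 + 3) = √(-81) = 9*I)
b(43, (5*(-1))*(-5))/(-2467) = (9*I)/(-2467) = (9*I)*(-1/2467) = -9*I/2467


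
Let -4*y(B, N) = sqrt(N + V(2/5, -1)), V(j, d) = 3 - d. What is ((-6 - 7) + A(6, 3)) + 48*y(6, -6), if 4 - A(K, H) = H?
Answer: -12 - 12*I*sqrt(2) ≈ -12.0 - 16.971*I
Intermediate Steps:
A(K, H) = 4 - H
y(B, N) = -sqrt(4 + N)/4 (y(B, N) = -sqrt(N + (3 - 1*(-1)))/4 = -sqrt(N + (3 + 1))/4 = -sqrt(N + 4)/4 = -sqrt(4 + N)/4)
((-6 - 7) + A(6, 3)) + 48*y(6, -6) = ((-6 - 7) + (4 - 1*3)) + 48*(-sqrt(4 - 6)/4) = (-13 + (4 - 3)) + 48*(-I*sqrt(2)/4) = (-13 + 1) + 48*(-I*sqrt(2)/4) = -12 + 48*(-I*sqrt(2)/4) = -12 - 12*I*sqrt(2)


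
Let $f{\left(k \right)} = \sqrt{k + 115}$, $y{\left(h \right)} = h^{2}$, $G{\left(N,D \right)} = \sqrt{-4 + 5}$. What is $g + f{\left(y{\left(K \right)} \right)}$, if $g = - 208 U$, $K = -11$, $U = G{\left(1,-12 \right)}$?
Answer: $-208 + 2 \sqrt{59} \approx -192.64$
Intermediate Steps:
$G{\left(N,D \right)} = 1$ ($G{\left(N,D \right)} = \sqrt{1} = 1$)
$U = 1$
$f{\left(k \right)} = \sqrt{115 + k}$
$g = -208$ ($g = \left(-208\right) 1 = -208$)
$g + f{\left(y{\left(K \right)} \right)} = -208 + \sqrt{115 + \left(-11\right)^{2}} = -208 + \sqrt{115 + 121} = -208 + \sqrt{236} = -208 + 2 \sqrt{59}$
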